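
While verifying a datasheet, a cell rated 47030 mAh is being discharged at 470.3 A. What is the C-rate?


Convert: capacity = 47030 mAh = 47.03 Ah
C_rate = I / capacity = 470.3 / 47.03 = 10C

10C


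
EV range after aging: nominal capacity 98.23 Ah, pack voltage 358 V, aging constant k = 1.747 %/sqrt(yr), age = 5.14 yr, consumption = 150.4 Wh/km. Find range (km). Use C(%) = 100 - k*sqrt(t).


Step 1: capacity retention = 100 - 1.747 * sqrt(5.14) = 100 - 1.747 * 2.2672 = 96.039%
Step 2: C_now = 98.23 * 96.039/100 = 94.339 Ah
Step 3: E_pack = V * C_now = 358 * 94.339 = 33773 Wh
Step 4: range = E_pack / consumption = 33773 / 150.4 = 224.6 km

224.6 km


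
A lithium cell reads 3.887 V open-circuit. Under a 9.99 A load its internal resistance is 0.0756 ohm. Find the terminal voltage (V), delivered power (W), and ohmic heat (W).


Step 1: V_terminal = OCV - I*R = 3.887 - 9.99 * 0.0756 = 3.1318 V
Step 2: P_out = V_terminal * I = 3.1318 * 9.99 = 31.29 W
Step 3: Q = I^2 * R = 9.99^2 * 0.0756 = 7.545 W

V=3.1318 V, P=31.29 W, Q=7.545 W


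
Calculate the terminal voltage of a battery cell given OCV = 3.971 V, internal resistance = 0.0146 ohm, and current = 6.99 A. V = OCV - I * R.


V = OCV - I*R = 3.971 - 6.99 * 0.0146 = 3.869 V

3.869 V


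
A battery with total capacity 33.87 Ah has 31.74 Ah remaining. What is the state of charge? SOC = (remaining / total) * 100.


SOC = (remaining / total) * 100 = (31.74 / 33.87) * 100 = 93.71%

93.71%


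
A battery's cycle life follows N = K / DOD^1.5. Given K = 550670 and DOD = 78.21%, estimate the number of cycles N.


DOD^1.5 = 691.66
N = K / DOD^1.5 = 550670 / 691.66 = 796.2

796.2 cycles


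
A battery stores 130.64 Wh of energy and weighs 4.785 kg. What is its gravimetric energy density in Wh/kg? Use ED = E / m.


ED = E / m = 130.64 / 4.785 = 27.30 Wh/kg

27.30 Wh/kg


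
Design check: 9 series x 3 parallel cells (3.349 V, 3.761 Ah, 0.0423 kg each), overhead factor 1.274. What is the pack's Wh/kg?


Step 1: V_pack = 9 * 3.349 = 30.141 V
Step 2: C_pack = 3 * 3.761 = 11.283 Ah
Step 3: E_pack = V_pack * C_pack = 30.141 * 11.283 = 340.08 Wh
Step 4: m_pack = 9 * 3 * 0.0423 * 1.274 = 1.455 kg
Step 5: ED = E_pack / m_pack = 340.08 / 1.455 = 233.7 Wh/kg

233.7 Wh/kg


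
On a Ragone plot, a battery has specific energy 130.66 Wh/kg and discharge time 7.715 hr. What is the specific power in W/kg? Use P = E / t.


Specific power = 130.66 Wh/kg / 7.715 hr = 16.94 W/kg

16.94 W/kg


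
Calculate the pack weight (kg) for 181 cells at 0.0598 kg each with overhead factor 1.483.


Cell mass sum = 181 * 0.0598 = 10.824 kg
With overhead 1.483: m_pack = 10.824 * 1.483 = 16.05 kg

16.05 kg


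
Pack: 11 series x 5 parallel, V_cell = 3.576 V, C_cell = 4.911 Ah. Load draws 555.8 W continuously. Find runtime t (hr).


Step 1: E_pack = Ns * V_cell * Np * C_cell = 11 * 3.576 * 5 * 4.911 = 965.9 Wh
Step 2: t = E_pack / P = 965.9 / 555.8 = 1.738 hr

1.738 hr


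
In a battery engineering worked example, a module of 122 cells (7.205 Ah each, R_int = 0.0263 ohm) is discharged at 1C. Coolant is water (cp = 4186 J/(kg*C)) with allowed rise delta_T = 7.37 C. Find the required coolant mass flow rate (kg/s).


Step 1: I = 1 * 7.205 = 7.205 A
Step 2: Q_cell = I^2 * R = 7.205^2 * 0.0263 = 1.3653 W
Step 3: Q_total = 122 * 1.3653 = 166.57 W
Step 4: m_dot = Q_total / (cp * dT) = 166.57 / (4186 * 7.37) = 0.005399 kg/s

0.005399 kg/s


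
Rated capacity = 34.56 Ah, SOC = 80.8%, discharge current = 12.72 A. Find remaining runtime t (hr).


Step 1: remaining = SOC/100 * C_total = 80.8/100 * 34.56 = 27.924 Ah
Step 2: t = remaining / I = 27.924 / 12.72 = 2.195 hr

2.195 hr


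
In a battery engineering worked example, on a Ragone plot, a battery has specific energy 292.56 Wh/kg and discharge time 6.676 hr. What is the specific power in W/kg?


Specific power = 292.56 Wh/kg / 6.676 hr = 43.82 W/kg

43.82 W/kg


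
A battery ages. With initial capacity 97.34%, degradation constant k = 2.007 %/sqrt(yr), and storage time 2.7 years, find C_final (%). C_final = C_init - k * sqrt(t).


Step 1: sqrt(2.7 yr) = 1.6432
Step 2: drop = 2.007 * 1.6432 = 3.2979
Step 3: C_final = 97.34 - 3.2979 = 94.04%

94.04%


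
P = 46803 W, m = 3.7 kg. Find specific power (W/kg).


Specific power = 46803 W / 3.7 kg = 12650 W/kg

12650 W/kg


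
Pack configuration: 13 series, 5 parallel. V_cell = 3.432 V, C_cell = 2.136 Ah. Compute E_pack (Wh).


E = Ns * Vcell * Np * Ccell = 13 * 3.432 * 5 * 2.136 = 476.5 Wh

476.5 Wh


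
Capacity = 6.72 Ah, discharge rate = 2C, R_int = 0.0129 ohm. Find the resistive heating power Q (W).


Step 1: I = C_rate * capacity = 2 * 6.72 = 13.44 A
Step 2: Q = I^2 * R = 13.44^2 * 0.0129 = 180.63 * 0.0129 = 2.330 W

2.330 W


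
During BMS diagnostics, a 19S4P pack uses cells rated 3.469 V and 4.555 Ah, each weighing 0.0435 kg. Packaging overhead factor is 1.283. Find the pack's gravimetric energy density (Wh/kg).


Step 1: V_pack = 19 * 3.469 = 65.911 V
Step 2: C_pack = 4 * 4.555 = 18.22 Ah
Step 3: E_pack = V_pack * C_pack = 65.911 * 18.22 = 1200.9 Wh
Step 4: m_pack = 19 * 4 * 0.0435 * 1.283 = 4.2416 kg
Step 5: ED = E_pack / m_pack = 1200.9 / 4.2416 = 283.1 Wh/kg

283.1 Wh/kg


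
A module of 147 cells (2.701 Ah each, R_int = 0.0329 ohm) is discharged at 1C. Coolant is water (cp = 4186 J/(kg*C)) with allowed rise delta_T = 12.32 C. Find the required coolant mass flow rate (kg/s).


Step 1: I = 1 * 2.701 = 2.701 A
Step 2: Q_cell = I^2 * R = 2.701^2 * 0.0329 = 0.24002 W
Step 3: Q_total = 147 * 0.24002 = 35.283 W
Step 4: m_dot = Q_total / (cp * dT) = 35.283 / (4186 * 12.32) = 6.842e-04 kg/s

6.842e-04 kg/s


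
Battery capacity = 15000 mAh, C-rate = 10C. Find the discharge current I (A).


Convert: capacity = 15000 mAh = 15 Ah
At 10C: I = 10 * 15 Ah = 150 A

150 A


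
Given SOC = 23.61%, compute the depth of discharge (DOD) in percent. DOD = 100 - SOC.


DOD = 100 - SOC = 100 - 23.61 = 76.39%

76.39%


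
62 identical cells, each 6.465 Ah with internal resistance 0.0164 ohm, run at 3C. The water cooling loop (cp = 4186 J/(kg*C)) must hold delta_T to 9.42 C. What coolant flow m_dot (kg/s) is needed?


Step 1: I = 3 * 6.465 = 19.395 A
Step 2: Q_cell = I^2 * R = 19.395^2 * 0.0164 = 6.1691 W
Step 3: Q_total = 62 * 6.1691 = 382.48 W
Step 4: m_dot = Q_total / (cp * dT) = 382.48 / (4186 * 9.42) = 0.009700 kg/s

0.009700 kg/s


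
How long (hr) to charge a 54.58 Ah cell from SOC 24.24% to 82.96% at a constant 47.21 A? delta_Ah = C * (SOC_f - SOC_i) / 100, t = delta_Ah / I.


Step 1: dSOC = 82.96% - 24.24% = 58.72%
Step 2: delta_Ah = 54.58 * 58.72 / 100 = 32.049 Ah
Step 3: t = 32.049 / 47.21 = 0.6789 hr

0.6789 hr


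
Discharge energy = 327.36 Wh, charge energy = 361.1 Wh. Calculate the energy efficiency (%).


Round-trip efficiency = 327.36/361.1 * 100% = 90.66%

90.66%


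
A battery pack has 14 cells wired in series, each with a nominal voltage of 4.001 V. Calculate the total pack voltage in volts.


With 14 cells in series at 4.001 V each, V_pack = 56.014 V

56.014 V


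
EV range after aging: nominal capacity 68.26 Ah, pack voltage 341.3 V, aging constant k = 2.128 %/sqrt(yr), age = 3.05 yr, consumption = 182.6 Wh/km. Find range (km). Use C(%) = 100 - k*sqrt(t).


Step 1: capacity retention = 100 - 2.128 * sqrt(3.05) = 100 - 2.128 * 1.7464 = 96.284%
Step 2: C_now = 68.26 * 96.284/100 = 65.723 Ah
Step 3: E_pack = V * C_now = 341.3 * 65.723 = 22431 Wh
Step 4: range = E_pack / consumption = 22431 / 182.6 = 122.8 km

122.8 km


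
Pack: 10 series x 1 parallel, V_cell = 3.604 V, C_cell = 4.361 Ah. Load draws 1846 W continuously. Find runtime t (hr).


Step 1: E_pack = Ns * V_cell * Np * C_cell = 10 * 3.604 * 1 * 4.361 = 157.17 Wh
Step 2: t = E_pack / P = 157.17 / 1846 = 0.08514 hr

0.08514 hr


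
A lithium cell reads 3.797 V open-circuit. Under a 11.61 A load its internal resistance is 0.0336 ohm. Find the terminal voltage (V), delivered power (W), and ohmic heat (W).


Step 1: V_terminal = OCV - I*R = 3.797 - 11.61 * 0.0336 = 3.4069 V
Step 2: P_out = V_terminal * I = 3.4069 * 11.61 = 39.55 W
Step 3: Q = I^2 * R = 11.61^2 * 0.0336 = 4.529 W

V=3.4069 V, P=39.55 W, Q=4.529 W


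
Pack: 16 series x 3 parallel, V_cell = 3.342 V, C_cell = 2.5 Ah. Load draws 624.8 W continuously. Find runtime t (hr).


Step 1: E_pack = Ns * V_cell * Np * C_cell = 16 * 3.342 * 3 * 2.5 = 401.04 Wh
Step 2: t = E_pack / P = 401.04 / 624.8 = 0.6419 hr

0.6419 hr


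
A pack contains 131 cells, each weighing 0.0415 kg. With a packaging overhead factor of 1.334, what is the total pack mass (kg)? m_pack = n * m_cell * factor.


Cell mass sum = 131 * 0.0415 = 5.4365 kg
With overhead 1.334: m_pack = 5.4365 * 1.334 = 7.252 kg

7.252 kg


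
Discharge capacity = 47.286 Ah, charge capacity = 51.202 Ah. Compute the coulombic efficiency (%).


eta_c = Q_dis / Q_chg * 100 = 47.286 / 51.202 * 100 = 92.35%

92.35%


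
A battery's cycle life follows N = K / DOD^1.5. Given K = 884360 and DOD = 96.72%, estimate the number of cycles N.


DOD^1.5 = 951.21
N = K / DOD^1.5 = 884360 / 951.21 = 929.7

929.7 cycles


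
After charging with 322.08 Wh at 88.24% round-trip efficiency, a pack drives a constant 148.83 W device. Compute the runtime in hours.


Step 1: E_discharge = eta/100 * E_charge = 88.24/100 * 322.08 = 284.2 Wh
Step 2: t = E_discharge / P = 284.2 / 148.83 = 1.910 hr

1.910 hr


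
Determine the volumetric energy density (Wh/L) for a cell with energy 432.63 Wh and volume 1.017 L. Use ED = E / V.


ED = E / V = 432.63 / 1.017 = 425.4 Wh/L

425.4 Wh/L


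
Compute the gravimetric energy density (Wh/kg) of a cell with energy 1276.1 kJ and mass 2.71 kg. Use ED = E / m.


Convert: E = 1276.1 kJ = 354.47 Wh
ED = E / m = 354.47 / 2.71 = 130.8 Wh/kg

130.8 Wh/kg


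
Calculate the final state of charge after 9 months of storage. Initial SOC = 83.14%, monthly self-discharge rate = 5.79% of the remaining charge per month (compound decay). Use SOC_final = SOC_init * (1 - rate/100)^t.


Monthly retention factor = 1 - 5.79/100 = 0.9421
Over 9 months: factor^9 = 0.58462
SOC_final = 83.14 * 0.58462 = 48.61%

48.61%


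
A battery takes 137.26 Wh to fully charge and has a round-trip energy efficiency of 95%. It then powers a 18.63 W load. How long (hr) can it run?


Step 1: E_discharge = eta/100 * E_charge = 95/100 * 137.26 = 130.4 Wh
Step 2: t = E_discharge / P = 130.4 / 18.63 = 6.999 hr

6.999 hr


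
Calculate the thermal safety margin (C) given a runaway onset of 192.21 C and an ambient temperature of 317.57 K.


Convert: T_ambient = 317.57 K = 44.42 C
margin = 192.21 - 44.42 = 147.79 C

147.79 C


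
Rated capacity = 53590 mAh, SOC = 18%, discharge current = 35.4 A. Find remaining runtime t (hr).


Convert: C_total = 53590 mAh = 53.59 Ah
Step 1: remaining = SOC/100 * C_total = 18/100 * 53.59 = 9.6462 Ah
Step 2: t = remaining / I = 9.6462 / 35.4 = 0.2725 hr

0.2725 hr


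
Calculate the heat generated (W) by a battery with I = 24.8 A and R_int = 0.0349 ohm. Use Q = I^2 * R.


I^2 = 615.04
Q = 615.04 * 0.0349 = 21.46 W

21.46 W


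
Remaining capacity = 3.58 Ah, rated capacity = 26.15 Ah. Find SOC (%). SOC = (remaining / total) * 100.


SOC = (remaining / total) * 100 = (3.58 / 26.15) * 100 = 13.69%

13.69%


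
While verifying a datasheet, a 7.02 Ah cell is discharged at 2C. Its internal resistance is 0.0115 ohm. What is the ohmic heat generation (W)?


Step 1: I = C_rate * capacity = 2 * 7.02 = 14.04 A
Step 2: Q = I^2 * R = 14.04^2 * 0.0115 = 197.12 * 0.0115 = 2.267 W

2.267 W


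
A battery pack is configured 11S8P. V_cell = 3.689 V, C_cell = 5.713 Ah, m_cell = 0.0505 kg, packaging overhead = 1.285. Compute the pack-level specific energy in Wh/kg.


Step 1: V_pack = 11 * 3.689 = 40.579 V
Step 2: C_pack = 8 * 5.713 = 45.704 Ah
Step 3: E_pack = V_pack * C_pack = 40.579 * 45.704 = 1854.6 Wh
Step 4: m_pack = 11 * 8 * 0.0505 * 1.285 = 5.7105 kg
Step 5: ED = E_pack / m_pack = 1854.6 / 5.7105 = 324.8 Wh/kg

324.8 Wh/kg


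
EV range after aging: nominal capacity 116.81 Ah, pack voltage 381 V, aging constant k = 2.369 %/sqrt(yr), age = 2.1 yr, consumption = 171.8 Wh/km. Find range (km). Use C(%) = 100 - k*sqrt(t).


Step 1: capacity retention = 100 - 2.369 * sqrt(2.1) = 100 - 2.369 * 1.4491 = 96.567%
Step 2: C_now = 116.81 * 96.567/100 = 112.8 Ah
Step 3: E_pack = V * C_now = 381 * 112.8 = 42977 Wh
Step 4: range = E_pack / consumption = 42977 / 171.8 = 250.2 km

250.2 km


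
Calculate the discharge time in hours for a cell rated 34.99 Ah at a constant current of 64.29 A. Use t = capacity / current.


t = capacity / current = 34.99 / 64.29 = 0.5443 hr

0.5443 hr


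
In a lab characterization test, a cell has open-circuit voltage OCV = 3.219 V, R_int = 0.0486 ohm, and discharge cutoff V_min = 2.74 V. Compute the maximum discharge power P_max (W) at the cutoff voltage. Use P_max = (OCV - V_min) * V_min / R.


P_max = (OCV - V_min) * V_min / R = (3.219 - 2.74) * 2.74 / 0.0486 = 0.479 * 2.74 / 0.0486 = 27.01 W

27.01 W


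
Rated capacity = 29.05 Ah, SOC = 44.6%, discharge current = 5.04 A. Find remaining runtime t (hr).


Step 1: remaining = SOC/100 * C_total = 44.6/100 * 29.05 = 12.956 Ah
Step 2: t = remaining / I = 12.956 / 5.04 = 2.571 hr

2.571 hr


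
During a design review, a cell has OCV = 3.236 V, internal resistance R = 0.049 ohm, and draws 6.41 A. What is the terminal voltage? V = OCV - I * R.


V = OCV - I*R = 3.236 - 6.41 * 0.049 = 2.922 V

2.922 V


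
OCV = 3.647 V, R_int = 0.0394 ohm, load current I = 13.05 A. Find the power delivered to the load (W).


Step 1: V_terminal = OCV - I*R = 3.647 - 13.05 * 0.0394 = 3.1328 V
Step 2: P_out = V_terminal * I = 3.1328 * 13.05 = 40.88 W

40.88 W


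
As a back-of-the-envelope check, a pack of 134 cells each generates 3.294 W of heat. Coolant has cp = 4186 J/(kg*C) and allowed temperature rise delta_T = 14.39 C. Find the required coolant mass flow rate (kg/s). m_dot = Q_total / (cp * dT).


Q_total = 134 * 3.294 = 441.4 W
m_dot = Q_total / (cp * dT) = 441.4 / (4186 * 14.39) = 0.007328 kg/s

0.007328 kg/s


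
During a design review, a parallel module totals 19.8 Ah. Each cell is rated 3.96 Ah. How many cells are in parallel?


n = C_total / C_cell = 19.8 / 3.96 = 5

5


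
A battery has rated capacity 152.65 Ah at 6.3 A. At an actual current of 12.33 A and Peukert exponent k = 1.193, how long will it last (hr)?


t_rated = C / I_rated = 152.65 / 6.3 = 24.23 hr
(I_rated/I)^k = (0.51095)^1.193 = 0.44884
t = t_rated * (I_rated/I)^k = 24.23 * 0.44884 = 10.88 hr

10.88 hr


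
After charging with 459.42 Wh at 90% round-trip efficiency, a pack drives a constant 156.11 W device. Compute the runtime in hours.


Step 1: E_discharge = eta/100 * E_charge = 90/100 * 459.42 = 413.48 Wh
Step 2: t = E_discharge / P = 413.48 / 156.11 = 2.649 hr

2.649 hr


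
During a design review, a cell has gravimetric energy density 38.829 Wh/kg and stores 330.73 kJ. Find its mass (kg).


Convert: E = 330.73 kJ = 91.869 Wh
m = E / ED = 91.869 / 38.829 = 2.366 kg

2.366 kg


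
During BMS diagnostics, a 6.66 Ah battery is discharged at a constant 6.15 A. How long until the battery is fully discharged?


Runtime = 6.66 Ah / 6.15 A = 1.083 hr

1.083 hr


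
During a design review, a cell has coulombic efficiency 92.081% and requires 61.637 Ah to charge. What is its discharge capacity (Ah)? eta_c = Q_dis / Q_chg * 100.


Q_dis = eta/100 * Q_chg = 92.081/100 * 61.637 = 56.76 Ah

56.76 Ah


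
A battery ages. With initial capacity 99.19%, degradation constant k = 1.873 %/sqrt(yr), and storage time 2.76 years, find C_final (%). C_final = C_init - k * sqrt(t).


Step 1: sqrt(2.76 yr) = 1.6613
Step 2: drop = 1.873 * 1.6613 = 3.1116
Step 3: C_final = 99.19 - 3.1116 = 96.08%

96.08%


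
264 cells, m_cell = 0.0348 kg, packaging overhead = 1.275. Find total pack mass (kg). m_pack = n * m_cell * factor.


m_pack = n * m_cell * overhead = 264 * 0.0348 * 1.275 = 11.71 kg

11.71 kg


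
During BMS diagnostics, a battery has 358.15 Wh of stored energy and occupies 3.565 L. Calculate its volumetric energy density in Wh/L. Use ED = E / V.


ED = E / V = 358.15 / 3.565 = 100.5 Wh/L

100.5 Wh/L


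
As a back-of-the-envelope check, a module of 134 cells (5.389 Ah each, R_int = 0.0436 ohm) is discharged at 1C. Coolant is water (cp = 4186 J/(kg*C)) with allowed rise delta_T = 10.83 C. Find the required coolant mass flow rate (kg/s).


Step 1: I = 1 * 5.389 = 5.389 A
Step 2: Q_cell = I^2 * R = 5.389^2 * 0.0436 = 1.2662 W
Step 3: Q_total = 134 * 1.2662 = 169.67 W
Step 4: m_dot = Q_total / (cp * dT) = 169.67 / (4186 * 10.83) = 0.003743 kg/s

0.003743 kg/s


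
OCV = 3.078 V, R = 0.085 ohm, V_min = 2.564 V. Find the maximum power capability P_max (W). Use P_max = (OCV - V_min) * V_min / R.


P_max = (OCV - V_min) * V_min / R = (3.078 - 2.564) * 2.564 / 0.085 = 0.514 * 2.564 / 0.085 = 15.50 W

15.50 W


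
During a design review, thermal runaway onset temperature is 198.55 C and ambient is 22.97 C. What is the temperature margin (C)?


Safety margin = 198.55 C - 22.97 C = 175.58 C

175.58 C


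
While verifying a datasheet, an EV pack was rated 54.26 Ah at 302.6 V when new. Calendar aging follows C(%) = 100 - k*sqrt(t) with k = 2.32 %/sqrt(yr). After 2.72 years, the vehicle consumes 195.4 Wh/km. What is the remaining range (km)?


Step 1: capacity retention = 100 - 2.32 * sqrt(2.72) = 100 - 2.32 * 1.6492 = 96.174%
Step 2: C_now = 54.26 * 96.174/100 = 52.184 Ah
Step 3: E_pack = V * C_now = 302.6 * 52.184 = 15791 Wh
Step 4: range = E_pack / consumption = 15791 / 195.4 = 80.81 km

80.81 km


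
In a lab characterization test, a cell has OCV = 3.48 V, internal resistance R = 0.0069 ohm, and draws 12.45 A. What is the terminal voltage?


IR drop = 12.45 * 0.0069 = 0.085905 V
V = 3.48 - 0.085905 = 3.394 V

3.394 V


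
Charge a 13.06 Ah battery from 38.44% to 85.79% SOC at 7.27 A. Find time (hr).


Step 1: dSOC = 85.79% - 38.44% = 47.35%
Step 2: delta_Ah = 13.06 * 47.35 / 100 = 6.1839 Ah
Step 3: t = 6.1839 / 7.27 = 0.8506 hr

0.8506 hr


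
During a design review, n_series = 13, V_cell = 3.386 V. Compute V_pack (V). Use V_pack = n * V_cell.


With 13 cells in series at 3.386 V each, V_pack = 44.018 V

44.018 V


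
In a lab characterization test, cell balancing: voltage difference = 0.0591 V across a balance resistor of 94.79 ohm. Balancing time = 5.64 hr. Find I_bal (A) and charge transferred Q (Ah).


I_bal = dV / R = 0.0591 / 94.79 = 6.2348e-04 A
Q = I_bal * t = 6.2348e-04 * 5.64 = 0.003516 Ah

I=6.2348e-04 A, Q=0.003516 Ah


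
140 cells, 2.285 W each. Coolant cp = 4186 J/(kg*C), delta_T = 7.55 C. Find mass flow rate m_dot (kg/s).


Step 1: Total heat Q = 140 * 2.285 W = 319.9 W
Step 2: denom = cp * dT = 4186 * 7.55 = 31604
Step 3: m_dot = 319.9 / 31604 = 0.01012 kg/s

0.01012 kg/s


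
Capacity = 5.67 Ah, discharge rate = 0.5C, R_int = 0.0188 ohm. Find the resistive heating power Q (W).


Step 1: I = C_rate * capacity = 0.5 * 5.67 = 2.835 A
Step 2: Q = I^2 * R = 2.835^2 * 0.0188 = 8.0372 * 0.0188 = 0.1511 W

0.1511 W


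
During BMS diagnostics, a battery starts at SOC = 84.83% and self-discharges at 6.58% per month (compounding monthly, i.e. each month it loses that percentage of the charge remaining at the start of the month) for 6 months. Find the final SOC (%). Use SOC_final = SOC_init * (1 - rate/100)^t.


Monthly retention factor = 1 - 6.58/100 = 0.9342
Over 6 months: factor^6 = 0.66472
SOC_final = 84.83 * 0.66472 = 56.39%

56.39%


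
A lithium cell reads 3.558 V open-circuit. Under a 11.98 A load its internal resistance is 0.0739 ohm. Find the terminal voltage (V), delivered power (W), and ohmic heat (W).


Step 1: V_terminal = OCV - I*R = 3.558 - 11.98 * 0.0739 = 2.6727 V
Step 2: P_out = V_terminal * I = 2.6727 * 11.98 = 32.02 W
Step 3: Q = I^2 * R = 11.98^2 * 0.0739 = 10.61 W

V=2.6727 V, P=32.02 W, Q=10.61 W


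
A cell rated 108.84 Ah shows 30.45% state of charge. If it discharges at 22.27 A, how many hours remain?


Step 1: remaining = SOC/100 * C_total = 30.45/100 * 108.84 = 33.142 Ah
Step 2: t = remaining / I = 33.142 / 22.27 = 1.488 hr

1.488 hr


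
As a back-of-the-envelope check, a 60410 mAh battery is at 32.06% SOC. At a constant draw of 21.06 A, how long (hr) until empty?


Convert: C_total = 60410 mAh = 60.41 Ah
Step 1: remaining = SOC/100 * C_total = 32.06/100 * 60.41 = 19.367 Ah
Step 2: t = remaining / I = 19.367 / 21.06 = 0.9196 hr

0.9196 hr


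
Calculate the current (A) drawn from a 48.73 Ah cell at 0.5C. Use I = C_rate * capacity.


I = C_rate * capacity = 0.5 * 48.73 = 24.365 A

24.365 A


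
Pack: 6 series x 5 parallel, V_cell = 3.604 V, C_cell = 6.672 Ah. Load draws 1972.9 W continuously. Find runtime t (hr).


Step 1: E_pack = Ns * V_cell * Np * C_cell = 6 * 3.604 * 5 * 6.672 = 721.38 Wh
Step 2: t = E_pack / P = 721.38 / 1972.9 = 0.3656 hr

0.3656 hr


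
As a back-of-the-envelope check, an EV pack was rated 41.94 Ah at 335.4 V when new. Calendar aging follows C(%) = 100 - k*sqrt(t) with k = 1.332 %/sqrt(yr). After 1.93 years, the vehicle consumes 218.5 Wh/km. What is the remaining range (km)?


Step 1: capacity retention = 100 - 1.332 * sqrt(1.93) = 100 - 1.332 * 1.3892 = 98.15%
Step 2: C_now = 41.94 * 98.15/100 = 41.164 Ah
Step 3: E_pack = V * C_now = 335.4 * 41.164 = 13806 Wh
Step 4: range = E_pack / consumption = 13806 / 218.5 = 63.19 km

63.19 km


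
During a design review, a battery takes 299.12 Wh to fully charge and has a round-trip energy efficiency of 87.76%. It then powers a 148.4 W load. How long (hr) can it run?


Step 1: E_discharge = eta/100 * E_charge = 87.76/100 * 299.12 = 262.51 Wh
Step 2: t = E_discharge / P = 262.51 / 148.4 = 1.769 hr

1.769 hr


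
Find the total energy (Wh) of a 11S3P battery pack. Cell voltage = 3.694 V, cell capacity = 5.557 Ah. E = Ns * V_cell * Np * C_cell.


V_pack = 11 * 3.694 = 40.634 V
C_pack = 3 * 5.557 = 16.671 Ah
E = V_pack * C_pack = 40.634 * 16.671 = 677.4 Wh

677.4 Wh


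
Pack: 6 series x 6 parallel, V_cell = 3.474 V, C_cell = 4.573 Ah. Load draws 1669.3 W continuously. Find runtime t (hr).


Step 1: E_pack = Ns * V_cell * Np * C_cell = 6 * 3.474 * 6 * 4.573 = 571.92 Wh
Step 2: t = E_pack / P = 571.92 / 1669.3 = 0.3426 hr

0.3426 hr


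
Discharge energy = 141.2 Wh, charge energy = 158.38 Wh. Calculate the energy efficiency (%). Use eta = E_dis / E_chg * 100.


eta_e = E_dis / E_chg * 100 = 141.2 / 158.38 * 100 = 89.15%

89.15%


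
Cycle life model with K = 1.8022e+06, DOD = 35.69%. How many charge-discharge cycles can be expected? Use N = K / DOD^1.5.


Step 1: DOD^1.5 = 35.69^1.5 = 213.22
Step 2: N = 1.8022e+06 / 213.22 = 8452 cycles

8452 cycles


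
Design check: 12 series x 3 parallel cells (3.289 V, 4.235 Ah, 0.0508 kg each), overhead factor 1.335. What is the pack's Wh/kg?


Step 1: V_pack = 12 * 3.289 = 39.468 V
Step 2: C_pack = 3 * 4.235 = 12.705 Ah
Step 3: E_pack = V_pack * C_pack = 39.468 * 12.705 = 501.44 Wh
Step 4: m_pack = 12 * 3 * 0.0508 * 1.335 = 2.4414 kg
Step 5: ED = E_pack / m_pack = 501.44 / 2.4414 = 205.4 Wh/kg

205.4 Wh/kg


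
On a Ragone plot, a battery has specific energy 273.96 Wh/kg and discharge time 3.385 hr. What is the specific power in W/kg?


P_specific = E / t = 273.96 / 3.385 = 80.93 W/kg

80.93 W/kg


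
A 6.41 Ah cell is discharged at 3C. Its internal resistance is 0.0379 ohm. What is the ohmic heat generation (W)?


Step 1: I = C_rate * capacity = 3 * 6.41 = 19.23 A
Step 2: Q = I^2 * R = 19.23^2 * 0.0379 = 369.79 * 0.0379 = 14.02 W

14.02 W


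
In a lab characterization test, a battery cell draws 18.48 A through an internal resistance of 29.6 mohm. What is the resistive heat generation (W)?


Convert: R = 29.6 mohm = 0.0296 ohm
I^2 = 341.51
Q = 341.51 * 0.0296 = 10.11 W

10.11 W


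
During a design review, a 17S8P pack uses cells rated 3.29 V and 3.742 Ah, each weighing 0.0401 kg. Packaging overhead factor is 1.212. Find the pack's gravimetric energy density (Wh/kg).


Step 1: V_pack = 17 * 3.29 = 55.93 V
Step 2: C_pack = 8 * 3.742 = 29.936 Ah
Step 3: E_pack = V_pack * C_pack = 55.93 * 29.936 = 1674.3 Wh
Step 4: m_pack = 17 * 8 * 0.0401 * 1.212 = 6.6098 kg
Step 5: ED = E_pack / m_pack = 1674.3 / 6.6098 = 253.3 Wh/kg

253.3 Wh/kg


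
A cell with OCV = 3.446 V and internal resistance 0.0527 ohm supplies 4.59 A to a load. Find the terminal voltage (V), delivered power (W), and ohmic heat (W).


Step 1: V_terminal = OCV - I*R = 3.446 - 4.59 * 0.0527 = 3.2041 V
Step 2: P_out = V_terminal * I = 3.2041 * 4.59 = 14.71 W
Step 3: Q = I^2 * R = 4.59^2 * 0.0527 = 1.110 W

V=3.2041 V, P=14.71 W, Q=1.110 W


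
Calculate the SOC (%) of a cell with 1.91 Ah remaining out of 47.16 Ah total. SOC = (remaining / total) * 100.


SOC = (remaining / total) * 100 = (1.91 / 47.16) * 100 = 4.050%

4.050%


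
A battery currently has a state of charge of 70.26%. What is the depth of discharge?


DOD = 100 - SOC = 100 - 70.26 = 29.74%

29.74%


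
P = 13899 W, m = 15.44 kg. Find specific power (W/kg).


Specific power = 13899 W / 15.44 kg = 900.2 W/kg

900.2 W/kg


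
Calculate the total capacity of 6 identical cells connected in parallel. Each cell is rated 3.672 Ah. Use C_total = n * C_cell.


Parallel capacities add: 6 * 3.672 Ah = 22.032 Ah

22.032 Ah


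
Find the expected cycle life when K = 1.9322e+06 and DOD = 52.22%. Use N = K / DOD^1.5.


Step 1: DOD^1.5 = 52.22^1.5 = 377.36
Step 2: N = 1.9322e+06 / 377.36 = 5120 cycles

5120 cycles


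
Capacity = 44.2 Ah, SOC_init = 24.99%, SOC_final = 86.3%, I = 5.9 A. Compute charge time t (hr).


Step 1: dSOC = 86.3% - 24.99% = 61.31%
Step 2: delta_Ah = 44.2 * 61.31 / 100 = 27.099 Ah
Step 3: t = 27.099 / 5.9 = 4.593 hr

4.593 hr


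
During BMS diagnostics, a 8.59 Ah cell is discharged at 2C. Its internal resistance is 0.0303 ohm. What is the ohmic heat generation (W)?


Step 1: I = C_rate * capacity = 2 * 8.59 = 17.18 A
Step 2: Q = I^2 * R = 17.18^2 * 0.0303 = 295.15 * 0.0303 = 8.943 W

8.943 W


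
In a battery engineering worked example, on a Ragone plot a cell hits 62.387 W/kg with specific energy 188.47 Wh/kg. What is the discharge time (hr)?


t = E / P = 188.47 / 62.387 = 3.021 hr

3.021 hr


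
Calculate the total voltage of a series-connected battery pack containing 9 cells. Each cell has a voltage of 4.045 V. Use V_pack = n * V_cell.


With 9 cells in series at 4.045 V each, V_pack = 36.405 V

36.405 V


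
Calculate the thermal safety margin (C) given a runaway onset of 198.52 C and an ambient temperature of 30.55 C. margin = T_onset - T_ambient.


margin = T_onset - T_ambient = 198.52 - 30.55 = 167.97 C

167.97 C


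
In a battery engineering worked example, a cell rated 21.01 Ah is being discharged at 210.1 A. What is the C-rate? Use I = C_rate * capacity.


Rearranging: C_rate = 210.1 / 21.01 = 10C

10C


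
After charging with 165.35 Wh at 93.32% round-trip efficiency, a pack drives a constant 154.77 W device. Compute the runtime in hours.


Step 1: E_discharge = eta/100 * E_charge = 93.32/100 * 165.35 = 154.3 Wh
Step 2: t = E_discharge / P = 154.3 / 154.77 = 0.9970 hr

0.9970 hr


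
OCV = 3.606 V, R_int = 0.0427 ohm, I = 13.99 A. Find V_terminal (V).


IR drop = 13.99 * 0.0427 = 0.59737 V
V = 3.606 - 0.59737 = 3.009 V

3.009 V


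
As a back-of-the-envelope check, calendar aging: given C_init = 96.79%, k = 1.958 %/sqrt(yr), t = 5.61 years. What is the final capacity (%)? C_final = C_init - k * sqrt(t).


sqrt(t) = sqrt(5.61) = 2.3685
C_final = 96.79 - 1.958 * 2.3685 = 92.15%

92.15%


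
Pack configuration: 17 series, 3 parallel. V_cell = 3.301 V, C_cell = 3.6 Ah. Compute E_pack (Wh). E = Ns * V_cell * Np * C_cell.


E = Ns * Vcell * Np * Ccell = 17 * 3.301 * 3 * 3.6 = 606.1 Wh

606.1 Wh


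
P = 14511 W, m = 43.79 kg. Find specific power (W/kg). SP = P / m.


Specific power = 14511 W / 43.79 kg = 331.4 W/kg

331.4 W/kg


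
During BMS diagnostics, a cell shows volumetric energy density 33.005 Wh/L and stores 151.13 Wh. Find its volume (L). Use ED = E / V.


V = E / ED = 151.13 / 33.005 = 4.579 L

4.579 L


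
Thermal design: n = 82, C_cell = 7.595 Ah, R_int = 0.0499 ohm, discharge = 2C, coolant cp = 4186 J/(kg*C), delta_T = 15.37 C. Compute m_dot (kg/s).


Step 1: I = 2 * 7.595 = 15.19 A
Step 2: Q_cell = I^2 * R = 15.19^2 * 0.0499 = 11.514 W
Step 3: Q_total = 82 * 11.514 = 944.15 W
Step 4: m_dot = Q_total / (cp * dT) = 944.15 / (4186 * 15.37) = 0.01467 kg/s

0.01467 kg/s


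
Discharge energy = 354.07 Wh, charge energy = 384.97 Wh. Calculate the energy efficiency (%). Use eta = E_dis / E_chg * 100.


Round-trip efficiency = 354.07/384.97 * 100% = 91.97%

91.97%


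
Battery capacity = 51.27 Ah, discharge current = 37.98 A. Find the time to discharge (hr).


t = capacity / current = 51.27 / 37.98 = 1.350 hr

1.350 hr


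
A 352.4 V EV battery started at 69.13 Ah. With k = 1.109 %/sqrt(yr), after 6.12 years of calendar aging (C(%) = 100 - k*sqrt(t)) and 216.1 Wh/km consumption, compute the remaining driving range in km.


Step 1: capacity retention = 100 - 1.109 * sqrt(6.12) = 100 - 1.109 * 2.4739 = 97.256%
Step 2: C_now = 69.13 * 97.256/100 = 67.233 Ah
Step 3: E_pack = V * C_now = 352.4 * 67.233 = 23693 Wh
Step 4: range = E_pack / consumption = 23693 / 216.1 = 109.6 km

109.6 km


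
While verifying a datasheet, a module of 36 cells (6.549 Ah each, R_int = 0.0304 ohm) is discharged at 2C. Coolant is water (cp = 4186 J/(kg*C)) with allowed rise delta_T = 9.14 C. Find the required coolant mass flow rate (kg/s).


Step 1: I = 2 * 6.549 = 13.098 A
Step 2: Q_cell = I^2 * R = 13.098^2 * 0.0304 = 5.2154 W
Step 3: Q_total = 36 * 5.2154 = 187.75 W
Step 4: m_dot = Q_total / (cp * dT) = 187.75 / (4186 * 9.14) = 0.004907 kg/s

0.004907 kg/s


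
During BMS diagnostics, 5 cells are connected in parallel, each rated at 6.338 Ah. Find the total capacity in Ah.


Parallel capacities add: 5 * 6.338 Ah = 31.69 Ah

31.69 Ah


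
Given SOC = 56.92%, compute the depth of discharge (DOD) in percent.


Complement of SOC: DOD = 100% - 56.92% = 43.08%

43.08%


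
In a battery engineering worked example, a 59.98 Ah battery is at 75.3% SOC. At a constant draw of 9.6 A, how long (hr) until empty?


Step 1: remaining = SOC/100 * C_total = 75.3/100 * 59.98 = 45.165 Ah
Step 2: t = remaining / I = 45.165 / 9.6 = 4.705 hr

4.705 hr


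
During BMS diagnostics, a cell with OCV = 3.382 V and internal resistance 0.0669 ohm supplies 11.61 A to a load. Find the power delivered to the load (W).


Step 1: V_terminal = OCV - I*R = 3.382 - 11.61 * 0.0669 = 2.6053 V
Step 2: P_out = V_terminal * I = 2.6053 * 11.61 = 30.25 W

30.25 W


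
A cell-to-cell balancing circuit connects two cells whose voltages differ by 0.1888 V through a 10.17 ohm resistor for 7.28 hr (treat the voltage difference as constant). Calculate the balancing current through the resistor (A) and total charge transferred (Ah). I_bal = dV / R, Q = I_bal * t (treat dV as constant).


I_bal = dV / R = 0.1888 / 10.17 = 0.018564 A
Q = I_bal * t = 0.018564 * 7.28 = 0.1351 Ah

I=0.018564 A, Q=0.1351 Ah


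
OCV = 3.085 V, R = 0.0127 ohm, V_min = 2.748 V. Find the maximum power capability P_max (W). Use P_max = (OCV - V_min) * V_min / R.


dV = OCV - V_min = 0.337 V (so I_max = dV / R)
P_max = dV * V_min / R = 0.337 * 2.748 / 0.0127 = 72.92 W

72.92 W


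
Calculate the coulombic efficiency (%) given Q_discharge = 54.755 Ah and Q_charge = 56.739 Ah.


eta_c = Q_dis / Q_chg * 100 = 54.755 / 56.739 * 100 = 96.50%

96.50%


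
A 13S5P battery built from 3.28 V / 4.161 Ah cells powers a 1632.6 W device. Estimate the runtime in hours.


Step 1: E_pack = Ns * V_cell * Np * C_cell = 13 * 3.28 * 5 * 4.161 = 887.13 Wh
Step 2: t = E_pack / P = 887.13 / 1632.6 = 0.5434 hr

0.5434 hr


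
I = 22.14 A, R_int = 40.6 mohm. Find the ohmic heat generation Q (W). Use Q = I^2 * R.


Convert: R = 40.6 mohm = 0.0406 ohm
Q = I^2 * R = 22.14^2 * 0.0406 = 19.90 W

19.90 W


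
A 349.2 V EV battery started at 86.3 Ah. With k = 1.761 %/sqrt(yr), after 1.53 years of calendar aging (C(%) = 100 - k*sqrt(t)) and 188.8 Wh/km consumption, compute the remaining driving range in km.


Step 1: capacity retention = 100 - 1.761 * sqrt(1.53) = 100 - 1.761 * 1.2369 = 97.822%
Step 2: C_now = 86.3 * 97.822/100 = 84.42 Ah
Step 3: E_pack = V * C_now = 349.2 * 84.42 = 29479 Wh
Step 4: range = E_pack / consumption = 29479 / 188.8 = 156.1 km

156.1 km


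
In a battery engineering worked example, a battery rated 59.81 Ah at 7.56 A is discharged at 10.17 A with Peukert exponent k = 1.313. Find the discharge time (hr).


Step 1: t_rated = C / I_rated = 59.81 / 7.56 = 7.9114 hr
Step 2: ratio = 7.56 / 10.17 = 0.74336
Step 3: ratio^k = 0.74336^1.313 = 0.67746
Step 4: t = t_rated * ratio^k = 7.9114 * 0.67746 = 5.360 hr

5.360 hr


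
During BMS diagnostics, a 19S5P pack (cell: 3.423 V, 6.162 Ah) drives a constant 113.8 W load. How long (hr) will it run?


Step 1: E_pack = Ns * V_cell * Np * C_cell = 19 * 3.423 * 5 * 6.162 = 2003.8 Wh
Step 2: t = E_pack / P = 2003.8 / 113.8 = 17.61 hr

17.61 hr


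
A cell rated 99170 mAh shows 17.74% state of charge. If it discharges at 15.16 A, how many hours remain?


Convert: C_total = 99170 mAh = 99.17 Ah
Step 1: remaining = SOC/100 * C_total = 17.74/100 * 99.17 = 17.593 Ah
Step 2: t = remaining / I = 17.593 / 15.16 = 1.160 hr

1.160 hr


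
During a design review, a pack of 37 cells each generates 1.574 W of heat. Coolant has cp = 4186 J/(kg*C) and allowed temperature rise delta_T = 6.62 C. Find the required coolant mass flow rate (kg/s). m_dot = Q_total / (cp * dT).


Q_total = 37 * 1.574 = 58.238 W
m_dot = Q_total / (cp * dT) = 58.238 / (4186 * 6.62) = 0.002102 kg/s

0.002102 kg/s


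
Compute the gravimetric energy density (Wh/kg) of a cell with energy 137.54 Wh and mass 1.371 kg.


ED = E / m = 137.54 / 1.371 = 100.3 Wh/kg

100.3 Wh/kg


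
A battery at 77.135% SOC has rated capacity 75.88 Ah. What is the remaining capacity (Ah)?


remaining = SOC / 100 * total = 77.135 / 100 * 75.88 = 58.53 Ah

58.53 Ah


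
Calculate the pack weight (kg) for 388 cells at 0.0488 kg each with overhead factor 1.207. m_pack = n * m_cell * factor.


m_pack = n * m_cell * overhead = 388 * 0.0488 * 1.207 = 22.85 kg

22.85 kg


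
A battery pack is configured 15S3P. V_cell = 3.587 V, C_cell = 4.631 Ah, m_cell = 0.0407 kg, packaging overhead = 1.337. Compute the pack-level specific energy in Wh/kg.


Step 1: V_pack = 15 * 3.587 = 53.805 V
Step 2: C_pack = 3 * 4.631 = 13.893 Ah
Step 3: E_pack = V_pack * C_pack = 53.805 * 13.893 = 747.51 Wh
Step 4: m_pack = 15 * 3 * 0.0407 * 1.337 = 2.4487 kg
Step 5: ED = E_pack / m_pack = 747.51 / 2.4487 = 305.3 Wh/kg

305.3 Wh/kg


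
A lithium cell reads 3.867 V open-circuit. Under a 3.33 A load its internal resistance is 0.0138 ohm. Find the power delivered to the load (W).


Step 1: V_terminal = OCV - I*R = 3.867 - 3.33 * 0.0138 = 3.821 V
Step 2: P_out = V_terminal * I = 3.821 * 3.33 = 12.72 W

12.72 W


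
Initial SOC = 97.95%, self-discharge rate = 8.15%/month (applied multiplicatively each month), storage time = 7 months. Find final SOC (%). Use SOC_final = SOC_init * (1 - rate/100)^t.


Monthly retention factor = 1 - 8.15/100 = 0.9185
Over 7 months: factor^7 = 0.55151
SOC_final = 97.95 * 0.55151 = 54.02%

54.02%


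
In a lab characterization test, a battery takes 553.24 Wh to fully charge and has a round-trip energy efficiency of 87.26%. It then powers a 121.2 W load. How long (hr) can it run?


Step 1: E_discharge = eta/100 * E_charge = 87.26/100 * 553.24 = 482.76 Wh
Step 2: t = E_discharge / P = 482.76 / 121.2 = 3.983 hr

3.983 hr


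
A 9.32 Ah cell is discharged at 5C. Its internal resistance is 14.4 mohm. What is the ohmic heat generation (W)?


Convert: R = 14.4 mohm = 0.0144 ohm
Step 1: I = C_rate * capacity = 5 * 9.32 = 46.6 A
Step 2: Q = I^2 * R = 46.6^2 * 0.0144 = 2171.6 * 0.0144 = 31.27 W

31.27 W


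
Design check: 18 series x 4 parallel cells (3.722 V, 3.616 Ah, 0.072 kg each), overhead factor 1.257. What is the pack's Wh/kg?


Step 1: V_pack = 18 * 3.722 = 66.996 V
Step 2: C_pack = 4 * 3.616 = 14.464 Ah
Step 3: E_pack = V_pack * C_pack = 66.996 * 14.464 = 969.03 Wh
Step 4: m_pack = 18 * 4 * 0.072 * 1.257 = 6.5163 kg
Step 5: ED = E_pack / m_pack = 969.03 / 6.5163 = 148.7 Wh/kg

148.7 Wh/kg


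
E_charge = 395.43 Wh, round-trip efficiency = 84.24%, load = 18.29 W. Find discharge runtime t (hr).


Step 1: E_discharge = eta/100 * E_charge = 84.24/100 * 395.43 = 333.11 Wh
Step 2: t = E_discharge / P = 333.11 / 18.29 = 18.21 hr

18.21 hr


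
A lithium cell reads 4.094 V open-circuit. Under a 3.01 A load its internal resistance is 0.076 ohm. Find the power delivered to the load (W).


Step 1: V_terminal = OCV - I*R = 4.094 - 3.01 * 0.076 = 3.8652 V
Step 2: P_out = V_terminal * I = 3.8652 * 3.01 = 11.63 W

11.63 W


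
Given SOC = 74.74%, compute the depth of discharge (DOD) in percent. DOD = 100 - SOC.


Complement of SOC: DOD = 100% - 74.74% = 25.26%

25.26%


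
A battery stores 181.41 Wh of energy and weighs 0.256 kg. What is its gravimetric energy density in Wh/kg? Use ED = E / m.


ED = E / m = 181.41 / 0.256 = 708.6 Wh/kg

708.6 Wh/kg


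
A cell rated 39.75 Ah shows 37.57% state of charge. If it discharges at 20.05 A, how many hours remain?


Step 1: remaining = SOC/100 * C_total = 37.57/100 * 39.75 = 14.934 Ah
Step 2: t = remaining / I = 14.934 / 20.05 = 0.7448 hr

0.7448 hr


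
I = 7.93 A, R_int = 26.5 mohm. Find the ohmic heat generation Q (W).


Convert: R = 26.5 mohm = 0.0265 ohm
I^2 = 62.885
Q = 62.885 * 0.0265 = 1.666 W

1.666 W


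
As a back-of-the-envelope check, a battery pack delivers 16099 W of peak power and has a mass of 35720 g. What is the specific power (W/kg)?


Convert: m = 35720 g = 35.72 kg
Specific power = 16099 W / 35.72 kg = 450.7 W/kg

450.7 W/kg


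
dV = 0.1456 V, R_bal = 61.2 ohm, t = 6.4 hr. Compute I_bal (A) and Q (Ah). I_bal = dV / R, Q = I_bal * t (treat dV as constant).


First, Ohm's law: I_bal = 0.1456 V / 61.2 ohm = 0.0023791 A
Then Q = I * t = 0.0023791 A * 6.4 hr = 0.01523 Ah

I=0.0023791 A, Q=0.01523 Ah


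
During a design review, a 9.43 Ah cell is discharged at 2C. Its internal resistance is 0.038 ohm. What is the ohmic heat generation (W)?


Step 1: I = C_rate * capacity = 2 * 9.43 = 18.86 A
Step 2: Q = I^2 * R = 18.86^2 * 0.038 = 355.7 * 0.038 = 13.52 W

13.52 W


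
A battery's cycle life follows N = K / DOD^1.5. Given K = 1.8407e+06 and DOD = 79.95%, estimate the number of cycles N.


Step 1: DOD^1.5 = 79.95^1.5 = 714.87
Step 2: N = 1.8407e+06 / 714.87 = 2575 cycles

2575 cycles


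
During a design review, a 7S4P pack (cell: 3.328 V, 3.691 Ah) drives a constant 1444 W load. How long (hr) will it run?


Step 1: E_pack = Ns * V_cell * Np * C_cell = 7 * 3.328 * 4 * 3.691 = 343.94 Wh
Step 2: t = E_pack / P = 343.94 / 1444 = 0.2382 hr

0.2382 hr


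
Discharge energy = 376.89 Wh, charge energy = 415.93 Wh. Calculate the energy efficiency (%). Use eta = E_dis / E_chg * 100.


Round-trip efficiency = 376.89/415.93 * 100% = 90.61%

90.61%


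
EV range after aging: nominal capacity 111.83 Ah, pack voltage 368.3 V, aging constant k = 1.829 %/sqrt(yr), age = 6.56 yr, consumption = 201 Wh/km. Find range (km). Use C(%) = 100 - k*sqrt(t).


Step 1: capacity retention = 100 - 1.829 * sqrt(6.56) = 100 - 1.829 * 2.5612 = 95.316%
Step 2: C_now = 111.83 * 95.316/100 = 106.59 Ah
Step 3: E_pack = V * C_now = 368.3 * 106.59 = 39257 Wh
Step 4: range = E_pack / consumption = 39257 / 201 = 195.3 km

195.3 km
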